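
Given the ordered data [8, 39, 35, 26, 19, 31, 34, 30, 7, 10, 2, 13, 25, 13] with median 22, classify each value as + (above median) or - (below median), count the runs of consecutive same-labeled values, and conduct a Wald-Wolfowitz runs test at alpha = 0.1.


Step 1: Compute median = 22; label A = above, B = below.
Labels in order: BAAABAAABBBBAB  (n_A = 7, n_B = 7)
Step 2: Count runs R = 7.
Step 3: Under H0 (random ordering), E[R] = 2*n_A*n_B/(n_A+n_B) + 1 = 2*7*7/14 + 1 = 8.0000.
        Var[R] = 2*n_A*n_B*(2*n_A*n_B - n_A - n_B) / ((n_A+n_B)^2 * (n_A+n_B-1)) = 8232/2548 = 3.2308.
        SD[R] = 1.7974.
Step 4: Continuity-corrected z = (R + 0.5 - E[R]) / SD[R] = (7 + 0.5 - 8.0000) / 1.7974 = -0.2782.
Step 5: Two-sided p-value via normal approximation = 2*(1 - Phi(|z|)) = 0.780879.
Step 6: alpha = 0.1. fail to reject H0.

R = 7, z = -0.2782, p = 0.780879, fail to reject H0.


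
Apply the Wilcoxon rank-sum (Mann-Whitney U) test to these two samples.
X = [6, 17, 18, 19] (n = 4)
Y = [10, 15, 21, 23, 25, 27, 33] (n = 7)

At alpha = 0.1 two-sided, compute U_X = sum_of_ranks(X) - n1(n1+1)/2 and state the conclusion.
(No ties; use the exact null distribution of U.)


Step 1: Combine and sort all 11 observations; assign midranks.
sorted (value, group): (6,X), (10,Y), (15,Y), (17,X), (18,X), (19,X), (21,Y), (23,Y), (25,Y), (27,Y), (33,Y)
ranks: 6->1, 10->2, 15->3, 17->4, 18->5, 19->6, 21->7, 23->8, 25->9, 27->10, 33->11
Step 2: Rank sum for X: R1 = 1 + 4 + 5 + 6 = 16.
Step 3: U_X = R1 - n1(n1+1)/2 = 16 - 4*5/2 = 16 - 10 = 6.
       U_Y = n1*n2 - U_X = 28 - 6 = 22.
Step 4: No ties, so the exact null distribution of U (based on enumerating the C(11,4) = 330 equally likely rank assignments) gives the two-sided p-value.
Step 5: p-value = 0.163636; compare to alpha = 0.1. fail to reject H0.

U_X = 6, p = 0.163636, fail to reject H0 at alpha = 0.1.


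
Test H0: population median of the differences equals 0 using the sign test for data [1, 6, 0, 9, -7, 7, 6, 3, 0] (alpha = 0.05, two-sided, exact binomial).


Step 1: Discard zero differences. Original n = 9; n_eff = number of nonzero differences = 7.
Nonzero differences (with sign): +1, +6, +9, -7, +7, +6, +3
Step 2: Count signs: positive = 6, negative = 1.
Step 3: Under H0: P(positive) = 0.5, so the number of positives S ~ Bin(7, 0.5).
Step 4: Two-sided exact p-value = sum of Bin(7,0.5) probabilities at or below the observed probability = 0.125000.
Step 5: alpha = 0.05. fail to reject H0.

n_eff = 7, pos = 6, neg = 1, p = 0.125000, fail to reject H0.


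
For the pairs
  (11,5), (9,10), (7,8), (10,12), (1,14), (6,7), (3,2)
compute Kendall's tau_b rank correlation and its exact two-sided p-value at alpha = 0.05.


Step 1: Enumerate the 21 unordered pairs (i,j) with i<j and classify each by sign(x_j-x_i) * sign(y_j-y_i).
  (1,2):dx=-2,dy=+5->D; (1,3):dx=-4,dy=+3->D; (1,4):dx=-1,dy=+7->D; (1,5):dx=-10,dy=+9->D
  (1,6):dx=-5,dy=+2->D; (1,7):dx=-8,dy=-3->C; (2,3):dx=-2,dy=-2->C; (2,4):dx=+1,dy=+2->C
  (2,5):dx=-8,dy=+4->D; (2,6):dx=-3,dy=-3->C; (2,7):dx=-6,dy=-8->C; (3,4):dx=+3,dy=+4->C
  (3,5):dx=-6,dy=+6->D; (3,6):dx=-1,dy=-1->C; (3,7):dx=-4,dy=-6->C; (4,5):dx=-9,dy=+2->D
  (4,6):dx=-4,dy=-5->C; (4,7):dx=-7,dy=-10->C; (5,6):dx=+5,dy=-7->D; (5,7):dx=+2,dy=-12->D
  (6,7):dx=-3,dy=-5->C
Step 2: C = 11, D = 10, total pairs = 21.
Step 3: tau = (C - D)/(n(n-1)/2) = (11 - 10)/21 = 0.047619.
Step 4: Exact two-sided p-value (enumerate n! = 5040 permutations of y under H0): p = 1.000000.
Step 5: alpha = 0.05. fail to reject H0.

tau_b = 0.0476 (C=11, D=10), p = 1.000000, fail to reject H0.


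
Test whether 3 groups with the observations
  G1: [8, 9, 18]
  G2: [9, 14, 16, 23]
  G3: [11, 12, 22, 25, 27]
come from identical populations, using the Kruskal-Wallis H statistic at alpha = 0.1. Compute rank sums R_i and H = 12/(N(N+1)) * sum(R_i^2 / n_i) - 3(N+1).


Step 1: Combine all N = 12 observations and assign midranks.
sorted (value, group, rank): (8,G1,1), (9,G1,2.5), (9,G2,2.5), (11,G3,4), (12,G3,5), (14,G2,6), (16,G2,7), (18,G1,8), (22,G3,9), (23,G2,10), (25,G3,11), (27,G3,12)
Step 2: Sum ranks within each group.
R_1 = 11.5 (n_1 = 3)
R_2 = 25.5 (n_2 = 4)
R_3 = 41 (n_3 = 5)
Step 3: H = 12/(N(N+1)) * sum(R_i^2/n_i) - 3(N+1)
     = 12/(12*13) * (11.5^2/3 + 25.5^2/4 + 41^2/5) - 3*13
     = 0.076923 * 542.846 - 39
     = 2.757372.
Step 4: Ties present; correction factor C = 1 - 6/(12^3 - 12) = 0.996503. Corrected H = 2.757372 / 0.996503 = 2.767047.
Step 5: Under H0, H ~ chi^2(2); p-value = 0.250694.
Step 6: alpha = 0.1. fail to reject H0.

H = 2.7670, df = 2, p = 0.250694, fail to reject H0.


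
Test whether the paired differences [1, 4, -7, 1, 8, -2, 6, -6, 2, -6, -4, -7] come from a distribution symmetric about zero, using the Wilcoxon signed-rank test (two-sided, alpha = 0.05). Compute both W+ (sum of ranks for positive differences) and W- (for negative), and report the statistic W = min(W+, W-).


Step 1: Drop any zero differences (none here) and take |d_i|.
|d| = [1, 4, 7, 1, 8, 2, 6, 6, 2, 6, 4, 7]
Step 2: Midrank |d_i| (ties get averaged ranks).
ranks: |1|->1.5, |4|->5.5, |7|->10.5, |1|->1.5, |8|->12, |2|->3.5, |6|->8, |6|->8, |2|->3.5, |6|->8, |4|->5.5, |7|->10.5
Step 3: Attach original signs; sum ranks with positive sign and with negative sign.
W+ = 1.5 + 5.5 + 1.5 + 12 + 8 + 3.5 = 32
W- = 10.5 + 3.5 + 8 + 8 + 5.5 + 10.5 = 46
(Check: W+ + W- = 78 should equal n(n+1)/2 = 78.)
Step 4: Test statistic W = min(W+, W-) = 32.
Step 5: Ties in |d|, so use the tie-corrected normal approximation.
        E[W] = n(n+1)/4 = 12*13/4 = 39.
        Tie groups: |d|=1 (t=2), |d|=2 (t=2), |d|=4 (t=2), |d|=6 (t=3), |d|=7 (t=2); sum(t^3 - t) = 48.
        Var[W] = n(n+1)(2n+1)/24 - sum(t^3-t)/48 = 3900/24 - 48/48 = 161.5.
        z = (W - E[W]) / sqrt(Var[W]) = (32 - 39) / 12.7083 = -0.5508.
        Two-sided p = 2*Phi(z) = 0.581755.
Step 6: alpha = 0.05. fail to reject H0.

W+ = 32, W- = 46, W = min = 32, p = 0.581755, fail to reject H0.


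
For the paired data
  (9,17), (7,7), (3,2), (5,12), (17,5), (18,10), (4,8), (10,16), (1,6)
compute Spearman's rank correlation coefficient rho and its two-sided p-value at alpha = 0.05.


Step 1: Rank x and y separately (midranks; no ties here).
rank(x): 9->6, 7->5, 3->2, 5->4, 17->8, 18->9, 4->3, 10->7, 1->1
rank(y): 17->9, 7->4, 2->1, 12->7, 5->2, 10->6, 8->5, 16->8, 6->3
Step 2: d_i = R_x(i) - R_y(i); compute d_i^2.
  (6-9)^2=9, (5-4)^2=1, (2-1)^2=1, (4-7)^2=9, (8-2)^2=36, (9-6)^2=9, (3-5)^2=4, (7-8)^2=1, (1-3)^2=4
sum(d^2) = 74.
Step 3: rho = 1 - 6*74 / (9*(9^2 - 1)) = 1 - 444/720 = 0.383333.
Step 4: Under H0, t = rho * sqrt((n-2)/(1-rho^2)) = 1.0981 ~ t(7).
Step 5: Two-sided p-value from the t-distribution with 7 df = 0.308495.
Step 6: alpha = 0.05. fail to reject H0.

rho = 0.3833, p = 0.308495, fail to reject H0 at alpha = 0.05.


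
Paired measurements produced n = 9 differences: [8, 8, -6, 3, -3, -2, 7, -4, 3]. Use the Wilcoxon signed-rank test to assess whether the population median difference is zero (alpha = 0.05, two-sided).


Step 1: Drop any zero differences (none here) and take |d_i|.
|d| = [8, 8, 6, 3, 3, 2, 7, 4, 3]
Step 2: Midrank |d_i| (ties get averaged ranks).
ranks: |8|->8.5, |8|->8.5, |6|->6, |3|->3, |3|->3, |2|->1, |7|->7, |4|->5, |3|->3
Step 3: Attach original signs; sum ranks with positive sign and with negative sign.
W+ = 8.5 + 8.5 + 3 + 7 + 3 = 30
W- = 6 + 3 + 1 + 5 = 15
(Check: W+ + W- = 45 should equal n(n+1)/2 = 45.)
Step 4: Test statistic W = min(W+, W-) = 15.
Step 5: Ties in |d|, so use the tie-corrected normal approximation.
        E[W] = n(n+1)/4 = 9*10/4 = 22.5.
        Tie groups: |d|=3 (t=3), |d|=8 (t=2); sum(t^3 - t) = 30.
        Var[W] = n(n+1)(2n+1)/24 - sum(t^3-t)/48 = 1710/24 - 30/48 = 70.625.
        z = (W - E[W]) / sqrt(Var[W]) = (15 - 22.5) / 8.4039 = -0.8924.
        Two-sided p = 2*Phi(z) = 0.372154.
Step 6: alpha = 0.05. fail to reject H0.

W+ = 30, W- = 15, W = min = 15, p = 0.372154, fail to reject H0.


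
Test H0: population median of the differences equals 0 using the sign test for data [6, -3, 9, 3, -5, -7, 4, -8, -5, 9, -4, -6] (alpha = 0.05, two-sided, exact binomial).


Step 1: Discard zero differences. Original n = 12; n_eff = number of nonzero differences = 12.
Nonzero differences (with sign): +6, -3, +9, +3, -5, -7, +4, -8, -5, +9, -4, -6
Step 2: Count signs: positive = 5, negative = 7.
Step 3: Under H0: P(positive) = 0.5, so the number of positives S ~ Bin(12, 0.5).
Step 4: Two-sided exact p-value = sum of Bin(12,0.5) probabilities at or below the observed probability = 0.774414.
Step 5: alpha = 0.05. fail to reject H0.

n_eff = 12, pos = 5, neg = 7, p = 0.774414, fail to reject H0.


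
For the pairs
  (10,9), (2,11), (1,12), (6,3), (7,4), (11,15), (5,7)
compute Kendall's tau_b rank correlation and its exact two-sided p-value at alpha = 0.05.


Step 1: Enumerate the 21 unordered pairs (i,j) with i<j and classify each by sign(x_j-x_i) * sign(y_j-y_i).
  (1,2):dx=-8,dy=+2->D; (1,3):dx=-9,dy=+3->D; (1,4):dx=-4,dy=-6->C; (1,5):dx=-3,dy=-5->C
  (1,6):dx=+1,dy=+6->C; (1,7):dx=-5,dy=-2->C; (2,3):dx=-1,dy=+1->D; (2,4):dx=+4,dy=-8->D
  (2,5):dx=+5,dy=-7->D; (2,6):dx=+9,dy=+4->C; (2,7):dx=+3,dy=-4->D; (3,4):dx=+5,dy=-9->D
  (3,5):dx=+6,dy=-8->D; (3,6):dx=+10,dy=+3->C; (3,7):dx=+4,dy=-5->D; (4,5):dx=+1,dy=+1->C
  (4,6):dx=+5,dy=+12->C; (4,7):dx=-1,dy=+4->D; (5,6):dx=+4,dy=+11->C; (5,7):dx=-2,dy=+3->D
  (6,7):dx=-6,dy=-8->C
Step 2: C = 10, D = 11, total pairs = 21.
Step 3: tau = (C - D)/(n(n-1)/2) = (10 - 11)/21 = -0.047619.
Step 4: Exact two-sided p-value (enumerate n! = 5040 permutations of y under H0): p = 1.000000.
Step 5: alpha = 0.05. fail to reject H0.

tau_b = -0.0476 (C=10, D=11), p = 1.000000, fail to reject H0.


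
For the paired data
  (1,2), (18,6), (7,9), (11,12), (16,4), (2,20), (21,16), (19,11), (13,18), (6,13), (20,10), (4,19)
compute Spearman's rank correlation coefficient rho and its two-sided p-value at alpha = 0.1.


Step 1: Rank x and y separately (midranks; no ties here).
rank(x): 1->1, 18->9, 7->5, 11->6, 16->8, 2->2, 21->12, 19->10, 13->7, 6->4, 20->11, 4->3
rank(y): 2->1, 6->3, 9->4, 12->7, 4->2, 20->12, 16->9, 11->6, 18->10, 13->8, 10->5, 19->11
Step 2: d_i = R_x(i) - R_y(i); compute d_i^2.
  (1-1)^2=0, (9-3)^2=36, (5-4)^2=1, (6-7)^2=1, (8-2)^2=36, (2-12)^2=100, (12-9)^2=9, (10-6)^2=16, (7-10)^2=9, (4-8)^2=16, (11-5)^2=36, (3-11)^2=64
sum(d^2) = 324.
Step 3: rho = 1 - 6*324 / (12*(12^2 - 1)) = 1 - 1944/1716 = -0.132867.
Step 4: Under H0, t = rho * sqrt((n-2)/(1-rho^2)) = -0.4239 ~ t(10).
Step 5: Two-sided p-value from the t-distribution with 10 df = 0.680598.
Step 6: alpha = 0.1. fail to reject H0.

rho = -0.1329, p = 0.680598, fail to reject H0 at alpha = 0.1.


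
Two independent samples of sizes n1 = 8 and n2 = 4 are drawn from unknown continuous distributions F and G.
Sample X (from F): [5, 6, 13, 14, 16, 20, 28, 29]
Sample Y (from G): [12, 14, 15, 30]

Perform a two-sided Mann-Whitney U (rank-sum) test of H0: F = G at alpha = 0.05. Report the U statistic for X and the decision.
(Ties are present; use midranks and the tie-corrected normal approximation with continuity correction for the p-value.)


Step 1: Combine and sort all 12 observations; assign midranks.
sorted (value, group): (5,X), (6,X), (12,Y), (13,X), (14,X), (14,Y), (15,Y), (16,X), (20,X), (28,X), (29,X), (30,Y)
ranks: 5->1, 6->2, 12->3, 13->4, 14->5.5, 14->5.5, 15->7, 16->8, 20->9, 28->10, 29->11, 30->12
Step 2: Rank sum for X: R1 = 1 + 2 + 4 + 5.5 + 8 + 9 + 10 + 11 = 50.5.
Step 3: U_X = R1 - n1(n1+1)/2 = 50.5 - 8*9/2 = 50.5 - 36 = 14.5.
       U_Y = n1*n2 - U_X = 32 - 14.5 = 17.5.
Step 4: Ties are present, so use the tie-corrected normal approximation (with continuity correction) for the p-value.
Step 5: p-value = 0.864901; compare to alpha = 0.05. fail to reject H0.

U_X = 14.5, p = 0.864901, fail to reject H0 at alpha = 0.05.


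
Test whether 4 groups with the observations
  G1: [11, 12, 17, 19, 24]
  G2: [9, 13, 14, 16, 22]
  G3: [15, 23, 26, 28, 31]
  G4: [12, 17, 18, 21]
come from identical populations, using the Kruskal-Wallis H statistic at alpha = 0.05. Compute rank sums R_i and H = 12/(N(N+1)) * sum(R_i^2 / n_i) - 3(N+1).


Step 1: Combine all N = 19 observations and assign midranks.
sorted (value, group, rank): (9,G2,1), (11,G1,2), (12,G1,3.5), (12,G4,3.5), (13,G2,5), (14,G2,6), (15,G3,7), (16,G2,8), (17,G1,9.5), (17,G4,9.5), (18,G4,11), (19,G1,12), (21,G4,13), (22,G2,14), (23,G3,15), (24,G1,16), (26,G3,17), (28,G3,18), (31,G3,19)
Step 2: Sum ranks within each group.
R_1 = 43 (n_1 = 5)
R_2 = 34 (n_2 = 5)
R_3 = 76 (n_3 = 5)
R_4 = 37 (n_4 = 4)
Step 3: H = 12/(N(N+1)) * sum(R_i^2/n_i) - 3(N+1)
     = 12/(19*20) * (43^2/5 + 34^2/5 + 76^2/5 + 37^2/4) - 3*20
     = 0.031579 * 2098.45 - 60
     = 6.266842.
Step 4: Ties present; correction factor C = 1 - 12/(19^3 - 19) = 0.998246. Corrected H = 6.266842 / 0.998246 = 6.277856.
Step 5: Under H0, H ~ chi^2(3); p-value = 0.098847.
Step 6: alpha = 0.05. fail to reject H0.

H = 6.2779, df = 3, p = 0.098847, fail to reject H0.


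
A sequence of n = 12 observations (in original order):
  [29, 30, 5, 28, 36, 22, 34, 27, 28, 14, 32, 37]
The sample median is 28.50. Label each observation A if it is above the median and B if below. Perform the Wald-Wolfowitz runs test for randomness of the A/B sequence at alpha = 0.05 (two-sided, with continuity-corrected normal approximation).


Step 1: Compute median = 28.50; label A = above, B = below.
Labels in order: AABBABABBBAA  (n_A = 6, n_B = 6)
Step 2: Count runs R = 7.
Step 3: Under H0 (random ordering), E[R] = 2*n_A*n_B/(n_A+n_B) + 1 = 2*6*6/12 + 1 = 7.0000.
        Var[R] = 2*n_A*n_B*(2*n_A*n_B - n_A - n_B) / ((n_A+n_B)^2 * (n_A+n_B-1)) = 4320/1584 = 2.7273.
        SD[R] = 1.6514.
Step 4: R = E[R], so z = 0 with no continuity correction.
Step 5: Two-sided p-value via normal approximation = 2*(1 - Phi(|z|)) = 1.000000.
Step 6: alpha = 0.05. fail to reject H0.

R = 7, z = 0.0000, p = 1.000000, fail to reject H0.


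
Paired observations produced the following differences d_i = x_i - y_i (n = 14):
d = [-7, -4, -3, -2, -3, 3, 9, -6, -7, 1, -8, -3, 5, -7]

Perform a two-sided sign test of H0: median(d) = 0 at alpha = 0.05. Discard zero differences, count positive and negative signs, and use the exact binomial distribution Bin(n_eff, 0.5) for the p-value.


Step 1: Discard zero differences. Original n = 14; n_eff = number of nonzero differences = 14.
Nonzero differences (with sign): -7, -4, -3, -2, -3, +3, +9, -6, -7, +1, -8, -3, +5, -7
Step 2: Count signs: positive = 4, negative = 10.
Step 3: Under H0: P(positive) = 0.5, so the number of positives S ~ Bin(14, 0.5).
Step 4: Two-sided exact p-value = sum of Bin(14,0.5) probabilities at or below the observed probability = 0.179565.
Step 5: alpha = 0.05. fail to reject H0.

n_eff = 14, pos = 4, neg = 10, p = 0.179565, fail to reject H0.


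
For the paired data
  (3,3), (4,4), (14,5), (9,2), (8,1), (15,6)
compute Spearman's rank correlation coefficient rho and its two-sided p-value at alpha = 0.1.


Step 1: Rank x and y separately (midranks; no ties here).
rank(x): 3->1, 4->2, 14->5, 9->4, 8->3, 15->6
rank(y): 3->3, 4->4, 5->5, 2->2, 1->1, 6->6
Step 2: d_i = R_x(i) - R_y(i); compute d_i^2.
  (1-3)^2=4, (2-4)^2=4, (5-5)^2=0, (4-2)^2=4, (3-1)^2=4, (6-6)^2=0
sum(d^2) = 16.
Step 3: rho = 1 - 6*16 / (6*(6^2 - 1)) = 1 - 96/210 = 0.542857.
Step 4: Under H0, t = rho * sqrt((n-2)/(1-rho^2)) = 1.2928 ~ t(4).
Step 5: Two-sided p-value from the t-distribution with 4 df = 0.265703.
Step 6: alpha = 0.1. fail to reject H0.

rho = 0.5429, p = 0.265703, fail to reject H0 at alpha = 0.1.


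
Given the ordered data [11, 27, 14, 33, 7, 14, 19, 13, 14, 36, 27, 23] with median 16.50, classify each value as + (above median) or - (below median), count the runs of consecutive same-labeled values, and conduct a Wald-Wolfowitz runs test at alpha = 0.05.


Step 1: Compute median = 16.50; label A = above, B = below.
Labels in order: BABABBABBAAA  (n_A = 6, n_B = 6)
Step 2: Count runs R = 8.
Step 3: Under H0 (random ordering), E[R] = 2*n_A*n_B/(n_A+n_B) + 1 = 2*6*6/12 + 1 = 7.0000.
        Var[R] = 2*n_A*n_B*(2*n_A*n_B - n_A - n_B) / ((n_A+n_B)^2 * (n_A+n_B-1)) = 4320/1584 = 2.7273.
        SD[R] = 1.6514.
Step 4: Continuity-corrected z = (R - 0.5 - E[R]) / SD[R] = (8 - 0.5 - 7.0000) / 1.6514 = 0.3028.
Step 5: Two-sided p-value via normal approximation = 2*(1 - Phi(|z|)) = 0.762069.
Step 6: alpha = 0.05. fail to reject H0.

R = 8, z = 0.3028, p = 0.762069, fail to reject H0.


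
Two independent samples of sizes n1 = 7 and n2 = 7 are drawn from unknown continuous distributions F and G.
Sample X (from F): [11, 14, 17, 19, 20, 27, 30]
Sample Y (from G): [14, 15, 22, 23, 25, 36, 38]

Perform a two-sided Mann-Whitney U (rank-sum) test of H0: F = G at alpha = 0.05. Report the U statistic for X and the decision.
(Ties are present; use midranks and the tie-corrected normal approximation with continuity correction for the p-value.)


Step 1: Combine and sort all 14 observations; assign midranks.
sorted (value, group): (11,X), (14,X), (14,Y), (15,Y), (17,X), (19,X), (20,X), (22,Y), (23,Y), (25,Y), (27,X), (30,X), (36,Y), (38,Y)
ranks: 11->1, 14->2.5, 14->2.5, 15->4, 17->5, 19->6, 20->7, 22->8, 23->9, 25->10, 27->11, 30->12, 36->13, 38->14
Step 2: Rank sum for X: R1 = 1 + 2.5 + 5 + 6 + 7 + 11 + 12 = 44.5.
Step 3: U_X = R1 - n1(n1+1)/2 = 44.5 - 7*8/2 = 44.5 - 28 = 16.5.
       U_Y = n1*n2 - U_X = 49 - 16.5 = 32.5.
Step 4: Ties are present, so use the tie-corrected normal approximation (with continuity correction) for the p-value.
Step 5: p-value = 0.337373; compare to alpha = 0.05. fail to reject H0.

U_X = 16.5, p = 0.337373, fail to reject H0 at alpha = 0.05.


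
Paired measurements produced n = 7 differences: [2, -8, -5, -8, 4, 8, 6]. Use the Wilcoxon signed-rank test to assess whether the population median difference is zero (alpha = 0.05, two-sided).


Step 1: Drop any zero differences (none here) and take |d_i|.
|d| = [2, 8, 5, 8, 4, 8, 6]
Step 2: Midrank |d_i| (ties get averaged ranks).
ranks: |2|->1, |8|->6, |5|->3, |8|->6, |4|->2, |8|->6, |6|->4
Step 3: Attach original signs; sum ranks with positive sign and with negative sign.
W+ = 1 + 2 + 6 + 4 = 13
W- = 6 + 3 + 6 = 15
(Check: W+ + W- = 28 should equal n(n+1)/2 = 28.)
Step 4: Test statistic W = min(W+, W-) = 13.
Step 5: Ties in |d|, so use the tie-corrected normal approximation.
        E[W] = n(n+1)/4 = 7*8/4 = 14.
        Tie groups: |d|=8 (t=3); sum(t^3 - t) = 24.
        Var[W] = n(n+1)(2n+1)/24 - sum(t^3-t)/48 = 840/24 - 24/48 = 34.5.
        z = (W - E[W]) / sqrt(Var[W]) = (13 - 14) / 5.8737 = -0.1703.
        Two-sided p = 2*Phi(z) = 0.864813.
Step 6: alpha = 0.05. fail to reject H0.

W+ = 13, W- = 15, W = min = 13, p = 0.864813, fail to reject H0.


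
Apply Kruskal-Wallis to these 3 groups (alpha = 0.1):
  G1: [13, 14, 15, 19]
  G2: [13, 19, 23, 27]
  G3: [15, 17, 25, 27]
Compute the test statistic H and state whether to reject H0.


Step 1: Combine all N = 12 observations and assign midranks.
sorted (value, group, rank): (13,G1,1.5), (13,G2,1.5), (14,G1,3), (15,G1,4.5), (15,G3,4.5), (17,G3,6), (19,G1,7.5), (19,G2,7.5), (23,G2,9), (25,G3,10), (27,G2,11.5), (27,G3,11.5)
Step 2: Sum ranks within each group.
R_1 = 16.5 (n_1 = 4)
R_2 = 29.5 (n_2 = 4)
R_3 = 32 (n_3 = 4)
Step 3: H = 12/(N(N+1)) * sum(R_i^2/n_i) - 3(N+1)
     = 12/(12*13) * (16.5^2/4 + 29.5^2/4 + 32^2/4) - 3*13
     = 0.076923 * 541.625 - 39
     = 2.663462.
Step 4: Ties present; correction factor C = 1 - 24/(12^3 - 12) = 0.986014. Corrected H = 2.663462 / 0.986014 = 2.701241.
Step 5: Under H0, H ~ chi^2(2); p-value = 0.259079.
Step 6: alpha = 0.1. fail to reject H0.

H = 2.7012, df = 2, p = 0.259079, fail to reject H0.


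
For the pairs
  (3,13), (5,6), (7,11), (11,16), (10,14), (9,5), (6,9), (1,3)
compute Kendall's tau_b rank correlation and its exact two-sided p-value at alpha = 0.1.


Step 1: Enumerate the 28 unordered pairs (i,j) with i<j and classify each by sign(x_j-x_i) * sign(y_j-y_i).
  (1,2):dx=+2,dy=-7->D; (1,3):dx=+4,dy=-2->D; (1,4):dx=+8,dy=+3->C; (1,5):dx=+7,dy=+1->C
  (1,6):dx=+6,dy=-8->D; (1,7):dx=+3,dy=-4->D; (1,8):dx=-2,dy=-10->C; (2,3):dx=+2,dy=+5->C
  (2,4):dx=+6,dy=+10->C; (2,5):dx=+5,dy=+8->C; (2,6):dx=+4,dy=-1->D; (2,7):dx=+1,dy=+3->C
  (2,8):dx=-4,dy=-3->C; (3,4):dx=+4,dy=+5->C; (3,5):dx=+3,dy=+3->C; (3,6):dx=+2,dy=-6->D
  (3,7):dx=-1,dy=-2->C; (3,8):dx=-6,dy=-8->C; (4,5):dx=-1,dy=-2->C; (4,6):dx=-2,dy=-11->C
  (4,7):dx=-5,dy=-7->C; (4,8):dx=-10,dy=-13->C; (5,6):dx=-1,dy=-9->C; (5,7):dx=-4,dy=-5->C
  (5,8):dx=-9,dy=-11->C; (6,7):dx=-3,dy=+4->D; (6,8):dx=-8,dy=-2->C; (7,8):dx=-5,dy=-6->C
Step 2: C = 21, D = 7, total pairs = 28.
Step 3: tau = (C - D)/(n(n-1)/2) = (21 - 7)/28 = 0.500000.
Step 4: Exact two-sided p-value (enumerate n! = 40320 permutations of y under H0): p = 0.108681.
Step 5: alpha = 0.1. fail to reject H0.

tau_b = 0.5000 (C=21, D=7), p = 0.108681, fail to reject H0.


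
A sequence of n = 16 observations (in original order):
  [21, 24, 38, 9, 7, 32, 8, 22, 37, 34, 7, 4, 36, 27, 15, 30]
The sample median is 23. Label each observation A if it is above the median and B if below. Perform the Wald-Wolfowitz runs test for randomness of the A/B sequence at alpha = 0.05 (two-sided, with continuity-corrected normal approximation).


Step 1: Compute median = 23; label A = above, B = below.
Labels in order: BAABBABBAABBAABA  (n_A = 8, n_B = 8)
Step 2: Count runs R = 10.
Step 3: Under H0 (random ordering), E[R] = 2*n_A*n_B/(n_A+n_B) + 1 = 2*8*8/16 + 1 = 9.0000.
        Var[R] = 2*n_A*n_B*(2*n_A*n_B - n_A - n_B) / ((n_A+n_B)^2 * (n_A+n_B-1)) = 14336/3840 = 3.7333.
        SD[R] = 1.9322.
Step 4: Continuity-corrected z = (R - 0.5 - E[R]) / SD[R] = (10 - 0.5 - 9.0000) / 1.9322 = 0.2588.
Step 5: Two-sided p-value via normal approximation = 2*(1 - Phi(|z|)) = 0.795809.
Step 6: alpha = 0.05. fail to reject H0.

R = 10, z = 0.2588, p = 0.795809, fail to reject H0.


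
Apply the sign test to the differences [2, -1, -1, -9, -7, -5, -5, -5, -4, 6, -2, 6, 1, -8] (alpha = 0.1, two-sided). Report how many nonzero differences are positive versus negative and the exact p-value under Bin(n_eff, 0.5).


Step 1: Discard zero differences. Original n = 14; n_eff = number of nonzero differences = 14.
Nonzero differences (with sign): +2, -1, -1, -9, -7, -5, -5, -5, -4, +6, -2, +6, +1, -8
Step 2: Count signs: positive = 4, negative = 10.
Step 3: Under H0: P(positive) = 0.5, so the number of positives S ~ Bin(14, 0.5).
Step 4: Two-sided exact p-value = sum of Bin(14,0.5) probabilities at or below the observed probability = 0.179565.
Step 5: alpha = 0.1. fail to reject H0.

n_eff = 14, pos = 4, neg = 10, p = 0.179565, fail to reject H0.


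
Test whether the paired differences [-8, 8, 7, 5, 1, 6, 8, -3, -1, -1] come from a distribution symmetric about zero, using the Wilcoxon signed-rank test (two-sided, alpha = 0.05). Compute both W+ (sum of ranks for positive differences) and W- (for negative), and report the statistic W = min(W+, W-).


Step 1: Drop any zero differences (none here) and take |d_i|.
|d| = [8, 8, 7, 5, 1, 6, 8, 3, 1, 1]
Step 2: Midrank |d_i| (ties get averaged ranks).
ranks: |8|->9, |8|->9, |7|->7, |5|->5, |1|->2, |6|->6, |8|->9, |3|->4, |1|->2, |1|->2
Step 3: Attach original signs; sum ranks with positive sign and with negative sign.
W+ = 9 + 7 + 5 + 2 + 6 + 9 = 38
W- = 9 + 4 + 2 + 2 = 17
(Check: W+ + W- = 55 should equal n(n+1)/2 = 55.)
Step 4: Test statistic W = min(W+, W-) = 17.
Step 5: Ties in |d|, so use the tie-corrected normal approximation.
        E[W] = n(n+1)/4 = 10*11/4 = 27.5.
        Tie groups: |d|=1 (t=3), |d|=8 (t=3); sum(t^3 - t) = 48.
        Var[W] = n(n+1)(2n+1)/24 - sum(t^3-t)/48 = 2310/24 - 48/48 = 95.25.
        z = (W - E[W]) / sqrt(Var[W]) = (17 - 27.5) / 9.7596 = -1.0759.
        Two-sided p = 2*Phi(z) = 0.281989.
Step 6: alpha = 0.05. fail to reject H0.

W+ = 38, W- = 17, W = min = 17, p = 0.281989, fail to reject H0.


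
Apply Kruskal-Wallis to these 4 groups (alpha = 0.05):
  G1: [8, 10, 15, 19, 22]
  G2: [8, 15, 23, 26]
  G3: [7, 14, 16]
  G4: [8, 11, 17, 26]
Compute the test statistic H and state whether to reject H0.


Step 1: Combine all N = 16 observations and assign midranks.
sorted (value, group, rank): (7,G3,1), (8,G1,3), (8,G2,3), (8,G4,3), (10,G1,5), (11,G4,6), (14,G3,7), (15,G1,8.5), (15,G2,8.5), (16,G3,10), (17,G4,11), (19,G1,12), (22,G1,13), (23,G2,14), (26,G2,15.5), (26,G4,15.5)
Step 2: Sum ranks within each group.
R_1 = 41.5 (n_1 = 5)
R_2 = 41 (n_2 = 4)
R_3 = 18 (n_3 = 3)
R_4 = 35.5 (n_4 = 4)
Step 3: H = 12/(N(N+1)) * sum(R_i^2/n_i) - 3(N+1)
     = 12/(16*17) * (41.5^2/5 + 41^2/4 + 18^2/3 + 35.5^2/4) - 3*17
     = 0.044118 * 1187.76 - 51
     = 1.401287.
Step 4: Ties present; correction factor C = 1 - 36/(16^3 - 16) = 0.991176. Corrected H = 1.401287 / 0.991176 = 1.413761.
Step 5: Under H0, H ~ chi^2(3); p-value = 0.702312.
Step 6: alpha = 0.05. fail to reject H0.

H = 1.4138, df = 3, p = 0.702312, fail to reject H0.


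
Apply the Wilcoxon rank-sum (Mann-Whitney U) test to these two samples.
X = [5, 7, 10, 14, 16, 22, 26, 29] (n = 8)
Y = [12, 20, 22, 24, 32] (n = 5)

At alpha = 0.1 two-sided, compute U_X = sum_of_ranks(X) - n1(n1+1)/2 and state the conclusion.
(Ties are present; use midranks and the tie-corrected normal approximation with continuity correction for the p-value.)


Step 1: Combine and sort all 13 observations; assign midranks.
sorted (value, group): (5,X), (7,X), (10,X), (12,Y), (14,X), (16,X), (20,Y), (22,X), (22,Y), (24,Y), (26,X), (29,X), (32,Y)
ranks: 5->1, 7->2, 10->3, 12->4, 14->5, 16->6, 20->7, 22->8.5, 22->8.5, 24->10, 26->11, 29->12, 32->13
Step 2: Rank sum for X: R1 = 1 + 2 + 3 + 5 + 6 + 8.5 + 11 + 12 = 48.5.
Step 3: U_X = R1 - n1(n1+1)/2 = 48.5 - 8*9/2 = 48.5 - 36 = 12.5.
       U_Y = n1*n2 - U_X = 40 - 12.5 = 27.5.
Step 4: Ties are present, so use the tie-corrected normal approximation (with continuity correction) for the p-value.
Step 5: p-value = 0.304842; compare to alpha = 0.1. fail to reject H0.

U_X = 12.5, p = 0.304842, fail to reject H0 at alpha = 0.1.


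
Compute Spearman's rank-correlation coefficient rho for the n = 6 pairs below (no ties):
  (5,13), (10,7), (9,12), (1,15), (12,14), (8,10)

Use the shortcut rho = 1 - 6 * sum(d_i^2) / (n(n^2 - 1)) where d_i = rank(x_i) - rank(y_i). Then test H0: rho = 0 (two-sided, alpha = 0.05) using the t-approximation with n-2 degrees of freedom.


Step 1: Rank x and y separately (midranks; no ties here).
rank(x): 5->2, 10->5, 9->4, 1->1, 12->6, 8->3
rank(y): 13->4, 7->1, 12->3, 15->6, 14->5, 10->2
Step 2: d_i = R_x(i) - R_y(i); compute d_i^2.
  (2-4)^2=4, (5-1)^2=16, (4-3)^2=1, (1-6)^2=25, (6-5)^2=1, (3-2)^2=1
sum(d^2) = 48.
Step 3: rho = 1 - 6*48 / (6*(6^2 - 1)) = 1 - 288/210 = -0.371429.
Step 4: Under H0, t = rho * sqrt((n-2)/(1-rho^2)) = -0.8001 ~ t(4).
Step 5: Two-sided p-value from the t-distribution with 4 df = 0.468478.
Step 6: alpha = 0.05. fail to reject H0.

rho = -0.3714, p = 0.468478, fail to reject H0 at alpha = 0.05.


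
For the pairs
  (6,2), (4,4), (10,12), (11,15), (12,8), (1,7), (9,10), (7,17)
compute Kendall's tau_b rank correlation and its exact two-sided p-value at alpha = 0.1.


Step 1: Enumerate the 28 unordered pairs (i,j) with i<j and classify each by sign(x_j-x_i) * sign(y_j-y_i).
  (1,2):dx=-2,dy=+2->D; (1,3):dx=+4,dy=+10->C; (1,4):dx=+5,dy=+13->C; (1,5):dx=+6,dy=+6->C
  (1,6):dx=-5,dy=+5->D; (1,7):dx=+3,dy=+8->C; (1,8):dx=+1,dy=+15->C; (2,3):dx=+6,dy=+8->C
  (2,4):dx=+7,dy=+11->C; (2,5):dx=+8,dy=+4->C; (2,6):dx=-3,dy=+3->D; (2,7):dx=+5,dy=+6->C
  (2,8):dx=+3,dy=+13->C; (3,4):dx=+1,dy=+3->C; (3,5):dx=+2,dy=-4->D; (3,6):dx=-9,dy=-5->C
  (3,7):dx=-1,dy=-2->C; (3,8):dx=-3,dy=+5->D; (4,5):dx=+1,dy=-7->D; (4,6):dx=-10,dy=-8->C
  (4,7):dx=-2,dy=-5->C; (4,8):dx=-4,dy=+2->D; (5,6):dx=-11,dy=-1->C; (5,7):dx=-3,dy=+2->D
  (5,8):dx=-5,dy=+9->D; (6,7):dx=+8,dy=+3->C; (6,8):dx=+6,dy=+10->C; (7,8):dx=-2,dy=+7->D
Step 2: C = 18, D = 10, total pairs = 28.
Step 3: tau = (C - D)/(n(n-1)/2) = (18 - 10)/28 = 0.285714.
Step 4: Exact two-sided p-value (enumerate n! = 40320 permutations of y under H0): p = 0.398760.
Step 5: alpha = 0.1. fail to reject H0.

tau_b = 0.2857 (C=18, D=10), p = 0.398760, fail to reject H0.


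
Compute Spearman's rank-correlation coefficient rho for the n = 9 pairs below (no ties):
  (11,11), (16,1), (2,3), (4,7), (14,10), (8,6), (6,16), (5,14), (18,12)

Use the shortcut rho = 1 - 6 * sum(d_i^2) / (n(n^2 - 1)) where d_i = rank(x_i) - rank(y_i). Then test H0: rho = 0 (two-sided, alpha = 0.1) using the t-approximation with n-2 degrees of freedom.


Step 1: Rank x and y separately (midranks; no ties here).
rank(x): 11->6, 16->8, 2->1, 4->2, 14->7, 8->5, 6->4, 5->3, 18->9
rank(y): 11->6, 1->1, 3->2, 7->4, 10->5, 6->3, 16->9, 14->8, 12->7
Step 2: d_i = R_x(i) - R_y(i); compute d_i^2.
  (6-6)^2=0, (8-1)^2=49, (1-2)^2=1, (2-4)^2=4, (7-5)^2=4, (5-3)^2=4, (4-9)^2=25, (3-8)^2=25, (9-7)^2=4
sum(d^2) = 116.
Step 3: rho = 1 - 6*116 / (9*(9^2 - 1)) = 1 - 696/720 = 0.033333.
Step 4: Under H0, t = rho * sqrt((n-2)/(1-rho^2)) = 0.0882 ~ t(7).
Step 5: Two-sided p-value from the t-distribution with 7 df = 0.932157.
Step 6: alpha = 0.1. fail to reject H0.

rho = 0.0333, p = 0.932157, fail to reject H0 at alpha = 0.1.


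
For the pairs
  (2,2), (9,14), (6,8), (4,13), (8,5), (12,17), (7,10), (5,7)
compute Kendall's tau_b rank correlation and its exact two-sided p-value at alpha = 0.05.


Step 1: Enumerate the 28 unordered pairs (i,j) with i<j and classify each by sign(x_j-x_i) * sign(y_j-y_i).
  (1,2):dx=+7,dy=+12->C; (1,3):dx=+4,dy=+6->C; (1,4):dx=+2,dy=+11->C; (1,5):dx=+6,dy=+3->C
  (1,6):dx=+10,dy=+15->C; (1,7):dx=+5,dy=+8->C; (1,8):dx=+3,dy=+5->C; (2,3):dx=-3,dy=-6->C
  (2,4):dx=-5,dy=-1->C; (2,5):dx=-1,dy=-9->C; (2,6):dx=+3,dy=+3->C; (2,7):dx=-2,dy=-4->C
  (2,8):dx=-4,dy=-7->C; (3,4):dx=-2,dy=+5->D; (3,5):dx=+2,dy=-3->D; (3,6):dx=+6,dy=+9->C
  (3,7):dx=+1,dy=+2->C; (3,8):dx=-1,dy=-1->C; (4,5):dx=+4,dy=-8->D; (4,6):dx=+8,dy=+4->C
  (4,7):dx=+3,dy=-3->D; (4,8):dx=+1,dy=-6->D; (5,6):dx=+4,dy=+12->C; (5,7):dx=-1,dy=+5->D
  (5,8):dx=-3,dy=+2->D; (6,7):dx=-5,dy=-7->C; (6,8):dx=-7,dy=-10->C; (7,8):dx=-2,dy=-3->C
Step 2: C = 21, D = 7, total pairs = 28.
Step 3: tau = (C - D)/(n(n-1)/2) = (21 - 7)/28 = 0.500000.
Step 4: Exact two-sided p-value (enumerate n! = 40320 permutations of y under H0): p = 0.108681.
Step 5: alpha = 0.05. fail to reject H0.

tau_b = 0.5000 (C=21, D=7), p = 0.108681, fail to reject H0.


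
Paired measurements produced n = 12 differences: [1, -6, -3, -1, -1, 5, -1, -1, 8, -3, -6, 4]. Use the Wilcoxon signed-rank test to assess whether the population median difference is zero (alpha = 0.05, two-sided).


Step 1: Drop any zero differences (none here) and take |d_i|.
|d| = [1, 6, 3, 1, 1, 5, 1, 1, 8, 3, 6, 4]
Step 2: Midrank |d_i| (ties get averaged ranks).
ranks: |1|->3, |6|->10.5, |3|->6.5, |1|->3, |1|->3, |5|->9, |1|->3, |1|->3, |8|->12, |3|->6.5, |6|->10.5, |4|->8
Step 3: Attach original signs; sum ranks with positive sign and with negative sign.
W+ = 3 + 9 + 12 + 8 = 32
W- = 10.5 + 6.5 + 3 + 3 + 3 + 3 + 6.5 + 10.5 = 46
(Check: W+ + W- = 78 should equal n(n+1)/2 = 78.)
Step 4: Test statistic W = min(W+, W-) = 32.
Step 5: Ties in |d|, so use the tie-corrected normal approximation.
        E[W] = n(n+1)/4 = 12*13/4 = 39.
        Tie groups: |d|=1 (t=5), |d|=3 (t=2), |d|=6 (t=2); sum(t^3 - t) = 132.
        Var[W] = n(n+1)(2n+1)/24 - sum(t^3-t)/48 = 3900/24 - 132/48 = 159.75.
        z = (W - E[W]) / sqrt(Var[W]) = (32 - 39) / 12.6392 = -0.5538.
        Two-sided p = 2*Phi(z) = 0.579694.
Step 6: alpha = 0.05. fail to reject H0.

W+ = 32, W- = 46, W = min = 32, p = 0.579694, fail to reject H0.


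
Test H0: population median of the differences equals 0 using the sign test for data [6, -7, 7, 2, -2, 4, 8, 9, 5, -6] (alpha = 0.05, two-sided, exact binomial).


Step 1: Discard zero differences. Original n = 10; n_eff = number of nonzero differences = 10.
Nonzero differences (with sign): +6, -7, +7, +2, -2, +4, +8, +9, +5, -6
Step 2: Count signs: positive = 7, negative = 3.
Step 3: Under H0: P(positive) = 0.5, so the number of positives S ~ Bin(10, 0.5).
Step 4: Two-sided exact p-value = sum of Bin(10,0.5) probabilities at or below the observed probability = 0.343750.
Step 5: alpha = 0.05. fail to reject H0.

n_eff = 10, pos = 7, neg = 3, p = 0.343750, fail to reject H0.


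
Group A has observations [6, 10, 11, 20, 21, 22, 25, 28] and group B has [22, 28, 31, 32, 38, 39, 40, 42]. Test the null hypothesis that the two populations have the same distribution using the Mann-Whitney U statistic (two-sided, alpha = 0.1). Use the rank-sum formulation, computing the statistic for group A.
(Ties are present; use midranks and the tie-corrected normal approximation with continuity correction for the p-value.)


Step 1: Combine and sort all 16 observations; assign midranks.
sorted (value, group): (6,X), (10,X), (11,X), (20,X), (21,X), (22,X), (22,Y), (25,X), (28,X), (28,Y), (31,Y), (32,Y), (38,Y), (39,Y), (40,Y), (42,Y)
ranks: 6->1, 10->2, 11->3, 20->4, 21->5, 22->6.5, 22->6.5, 25->8, 28->9.5, 28->9.5, 31->11, 32->12, 38->13, 39->14, 40->15, 42->16
Step 2: Rank sum for X: R1 = 1 + 2 + 3 + 4 + 5 + 6.5 + 8 + 9.5 = 39.
Step 3: U_X = R1 - n1(n1+1)/2 = 39 - 8*9/2 = 39 - 36 = 3.
       U_Y = n1*n2 - U_X = 64 - 3 = 61.
Step 4: Ties are present, so use the tie-corrected normal approximation (with continuity correction) for the p-value.
Step 5: p-value = 0.002722; compare to alpha = 0.1. reject H0.

U_X = 3, p = 0.002722, reject H0 at alpha = 0.1.


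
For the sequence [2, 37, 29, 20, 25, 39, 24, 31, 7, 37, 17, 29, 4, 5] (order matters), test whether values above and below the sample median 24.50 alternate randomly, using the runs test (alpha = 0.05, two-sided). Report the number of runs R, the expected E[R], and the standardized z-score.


Step 1: Compute median = 24.50; label A = above, B = below.
Labels in order: BAABAABABABABB  (n_A = 7, n_B = 7)
Step 2: Count runs R = 11.
Step 3: Under H0 (random ordering), E[R] = 2*n_A*n_B/(n_A+n_B) + 1 = 2*7*7/14 + 1 = 8.0000.
        Var[R] = 2*n_A*n_B*(2*n_A*n_B - n_A - n_B) / ((n_A+n_B)^2 * (n_A+n_B-1)) = 8232/2548 = 3.2308.
        SD[R] = 1.7974.
Step 4: Continuity-corrected z = (R - 0.5 - E[R]) / SD[R] = (11 - 0.5 - 8.0000) / 1.7974 = 1.3909.
Step 5: Two-sided p-value via normal approximation = 2*(1 - Phi(|z|)) = 0.164264.
Step 6: alpha = 0.05. fail to reject H0.

R = 11, z = 1.3909, p = 0.164264, fail to reject H0.


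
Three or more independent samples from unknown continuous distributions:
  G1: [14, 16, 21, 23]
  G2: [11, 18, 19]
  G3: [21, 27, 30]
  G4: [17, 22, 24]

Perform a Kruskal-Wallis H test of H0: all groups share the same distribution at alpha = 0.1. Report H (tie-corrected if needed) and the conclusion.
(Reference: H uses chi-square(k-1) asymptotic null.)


Step 1: Combine all N = 13 observations and assign midranks.
sorted (value, group, rank): (11,G2,1), (14,G1,2), (16,G1,3), (17,G4,4), (18,G2,5), (19,G2,6), (21,G1,7.5), (21,G3,7.5), (22,G4,9), (23,G1,10), (24,G4,11), (27,G3,12), (30,G3,13)
Step 2: Sum ranks within each group.
R_1 = 22.5 (n_1 = 4)
R_2 = 12 (n_2 = 3)
R_3 = 32.5 (n_3 = 3)
R_4 = 24 (n_4 = 3)
Step 3: H = 12/(N(N+1)) * sum(R_i^2/n_i) - 3(N+1)
     = 12/(13*14) * (22.5^2/4 + 12^2/3 + 32.5^2/3 + 24^2/3) - 3*14
     = 0.065934 * 718.646 - 42
     = 5.383242.
Step 4: Ties present; correction factor C = 1 - 6/(13^3 - 13) = 0.997253. Corrected H = 5.383242 / 0.997253 = 5.398072.
Step 5: Under H0, H ~ chi^2(3); p-value = 0.144864.
Step 6: alpha = 0.1. fail to reject H0.

H = 5.3981, df = 3, p = 0.144864, fail to reject H0.


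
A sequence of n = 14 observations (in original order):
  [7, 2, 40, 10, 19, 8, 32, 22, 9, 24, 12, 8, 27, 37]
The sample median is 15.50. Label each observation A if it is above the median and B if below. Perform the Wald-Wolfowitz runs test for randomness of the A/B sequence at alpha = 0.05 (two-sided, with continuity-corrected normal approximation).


Step 1: Compute median = 15.50; label A = above, B = below.
Labels in order: BBABABAABABBAA  (n_A = 7, n_B = 7)
Step 2: Count runs R = 10.
Step 3: Under H0 (random ordering), E[R] = 2*n_A*n_B/(n_A+n_B) + 1 = 2*7*7/14 + 1 = 8.0000.
        Var[R] = 2*n_A*n_B*(2*n_A*n_B - n_A - n_B) / ((n_A+n_B)^2 * (n_A+n_B-1)) = 8232/2548 = 3.2308.
        SD[R] = 1.7974.
Step 4: Continuity-corrected z = (R - 0.5 - E[R]) / SD[R] = (10 - 0.5 - 8.0000) / 1.7974 = 0.8345.
Step 5: Two-sided p-value via normal approximation = 2*(1 - Phi(|z|)) = 0.403986.
Step 6: alpha = 0.05. fail to reject H0.

R = 10, z = 0.8345, p = 0.403986, fail to reject H0.


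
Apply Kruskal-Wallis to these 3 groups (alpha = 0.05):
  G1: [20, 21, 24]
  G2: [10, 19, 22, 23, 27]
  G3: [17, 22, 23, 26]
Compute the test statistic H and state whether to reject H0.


Step 1: Combine all N = 12 observations and assign midranks.
sorted (value, group, rank): (10,G2,1), (17,G3,2), (19,G2,3), (20,G1,4), (21,G1,5), (22,G2,6.5), (22,G3,6.5), (23,G2,8.5), (23,G3,8.5), (24,G1,10), (26,G3,11), (27,G2,12)
Step 2: Sum ranks within each group.
R_1 = 19 (n_1 = 3)
R_2 = 31 (n_2 = 5)
R_3 = 28 (n_3 = 4)
Step 3: H = 12/(N(N+1)) * sum(R_i^2/n_i) - 3(N+1)
     = 12/(12*13) * (19^2/3 + 31^2/5 + 28^2/4) - 3*13
     = 0.076923 * 508.533 - 39
     = 0.117949.
Step 4: Ties present; correction factor C = 1 - 12/(12^3 - 12) = 0.993007. Corrected H = 0.117949 / 0.993007 = 0.118779.
Step 5: Under H0, H ~ chi^2(2); p-value = 0.942339.
Step 6: alpha = 0.05. fail to reject H0.

H = 0.1188, df = 2, p = 0.942339, fail to reject H0.


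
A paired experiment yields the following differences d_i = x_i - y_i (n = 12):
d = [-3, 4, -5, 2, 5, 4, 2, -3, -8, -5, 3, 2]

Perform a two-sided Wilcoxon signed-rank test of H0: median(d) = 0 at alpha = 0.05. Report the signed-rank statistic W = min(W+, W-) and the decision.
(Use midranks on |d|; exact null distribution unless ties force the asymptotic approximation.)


Step 1: Drop any zero differences (none here) and take |d_i|.
|d| = [3, 4, 5, 2, 5, 4, 2, 3, 8, 5, 3, 2]
Step 2: Midrank |d_i| (ties get averaged ranks).
ranks: |3|->5, |4|->7.5, |5|->10, |2|->2, |5|->10, |4|->7.5, |2|->2, |3|->5, |8|->12, |5|->10, |3|->5, |2|->2
Step 3: Attach original signs; sum ranks with positive sign and with negative sign.
W+ = 7.5 + 2 + 10 + 7.5 + 2 + 5 + 2 = 36
W- = 5 + 10 + 5 + 12 + 10 = 42
(Check: W+ + W- = 78 should equal n(n+1)/2 = 78.)
Step 4: Test statistic W = min(W+, W-) = 36.
Step 5: Ties in |d|, so use the tie-corrected normal approximation.
        E[W] = n(n+1)/4 = 12*13/4 = 39.
        Tie groups: |d|=2 (t=3), |d|=3 (t=3), |d|=4 (t=2), |d|=5 (t=3); sum(t^3 - t) = 78.
        Var[W] = n(n+1)(2n+1)/24 - sum(t^3-t)/48 = 3900/24 - 78/48 = 160.875.
        z = (W - E[W]) / sqrt(Var[W]) = (36 - 39) / 12.6837 = -0.2365.
        Two-sided p = 2*Phi(z) = 0.813025.
Step 6: alpha = 0.05. fail to reject H0.

W+ = 36, W- = 42, W = min = 36, p = 0.813025, fail to reject H0.


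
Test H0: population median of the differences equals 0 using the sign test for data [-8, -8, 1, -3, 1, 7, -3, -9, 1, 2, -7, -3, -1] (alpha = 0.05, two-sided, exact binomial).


Step 1: Discard zero differences. Original n = 13; n_eff = number of nonzero differences = 13.
Nonzero differences (with sign): -8, -8, +1, -3, +1, +7, -3, -9, +1, +2, -7, -3, -1
Step 2: Count signs: positive = 5, negative = 8.
Step 3: Under H0: P(positive) = 0.5, so the number of positives S ~ Bin(13, 0.5).
Step 4: Two-sided exact p-value = sum of Bin(13,0.5) probabilities at or below the observed probability = 0.581055.
Step 5: alpha = 0.05. fail to reject H0.

n_eff = 13, pos = 5, neg = 8, p = 0.581055, fail to reject H0.


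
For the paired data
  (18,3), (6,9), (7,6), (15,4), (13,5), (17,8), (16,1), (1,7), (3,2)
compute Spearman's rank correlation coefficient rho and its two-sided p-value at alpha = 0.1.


Step 1: Rank x and y separately (midranks; no ties here).
rank(x): 18->9, 6->3, 7->4, 15->6, 13->5, 17->8, 16->7, 1->1, 3->2
rank(y): 3->3, 9->9, 6->6, 4->4, 5->5, 8->8, 1->1, 7->7, 2->2
Step 2: d_i = R_x(i) - R_y(i); compute d_i^2.
  (9-3)^2=36, (3-9)^2=36, (4-6)^2=4, (6-4)^2=4, (5-5)^2=0, (8-8)^2=0, (7-1)^2=36, (1-7)^2=36, (2-2)^2=0
sum(d^2) = 152.
Step 3: rho = 1 - 6*152 / (9*(9^2 - 1)) = 1 - 912/720 = -0.266667.
Step 4: Under H0, t = rho * sqrt((n-2)/(1-rho^2)) = -0.7320 ~ t(7).
Step 5: Two-sided p-value from the t-distribution with 7 df = 0.487922.
Step 6: alpha = 0.1. fail to reject H0.

rho = -0.2667, p = 0.487922, fail to reject H0 at alpha = 0.1.
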